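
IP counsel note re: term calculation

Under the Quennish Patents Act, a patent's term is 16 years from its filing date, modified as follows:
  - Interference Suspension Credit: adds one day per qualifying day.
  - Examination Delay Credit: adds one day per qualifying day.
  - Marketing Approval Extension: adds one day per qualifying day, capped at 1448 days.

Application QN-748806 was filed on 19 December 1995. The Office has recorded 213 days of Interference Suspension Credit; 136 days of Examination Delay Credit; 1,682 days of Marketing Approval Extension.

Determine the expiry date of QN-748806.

November 19, 2016

Base term: filing date + 16 years → 19 December 2011.
Interference Suspension Credit: +213 days → 19 July 2012.
Examination Delay Credit: +136 days → 2 December 2012.
Marketing Approval Extension: 1682 days claimed exceeds the 1448-day cap, so +1448 days → 19 November 2016.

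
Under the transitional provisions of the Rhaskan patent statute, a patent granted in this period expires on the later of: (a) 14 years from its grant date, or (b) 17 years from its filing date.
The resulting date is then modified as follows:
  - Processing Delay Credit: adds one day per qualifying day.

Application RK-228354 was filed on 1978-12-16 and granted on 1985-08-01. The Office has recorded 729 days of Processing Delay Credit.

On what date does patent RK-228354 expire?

July 30, 2001

(a) grant + 14 years → 1 August 1999.
(b) filing + 17 years → 16 December 1995.
Later of the two: 1 August 1999.
Processing Delay Credit: +729 days → 30 July 2001.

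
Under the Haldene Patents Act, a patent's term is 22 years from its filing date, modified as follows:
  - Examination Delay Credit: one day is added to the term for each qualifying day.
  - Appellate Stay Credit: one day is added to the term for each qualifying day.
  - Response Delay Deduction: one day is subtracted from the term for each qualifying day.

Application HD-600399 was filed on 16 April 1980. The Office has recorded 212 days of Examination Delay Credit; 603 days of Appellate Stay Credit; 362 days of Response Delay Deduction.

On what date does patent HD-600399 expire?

2003-07-13

Base term: filing date + 22 years → 16 April 2002.
Examination Delay Credit: +212 days → 14 November 2002.
Appellate Stay Credit: +603 days → 9 July 2004.
Response Delay Deduction: −362 days → 13 July 2003.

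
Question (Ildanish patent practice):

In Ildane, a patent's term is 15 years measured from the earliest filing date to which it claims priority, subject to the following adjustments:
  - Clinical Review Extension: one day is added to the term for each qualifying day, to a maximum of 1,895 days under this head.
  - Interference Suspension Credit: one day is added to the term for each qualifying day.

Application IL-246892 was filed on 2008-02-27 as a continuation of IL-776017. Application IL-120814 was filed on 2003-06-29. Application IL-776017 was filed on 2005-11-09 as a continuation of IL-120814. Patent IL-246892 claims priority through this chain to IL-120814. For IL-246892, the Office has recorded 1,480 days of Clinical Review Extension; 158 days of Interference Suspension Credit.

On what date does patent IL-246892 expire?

2022-12-23

Earliest priority filing: 29 June 2003.
Base term: 29 June 2003 + 15 years → 29 June 2018.
Clinical Review Extension: 1480 days (within the 1895-day cap) → +1480 days → 18 July 2022.
Interference Suspension Credit: +158 days → 23 December 2022.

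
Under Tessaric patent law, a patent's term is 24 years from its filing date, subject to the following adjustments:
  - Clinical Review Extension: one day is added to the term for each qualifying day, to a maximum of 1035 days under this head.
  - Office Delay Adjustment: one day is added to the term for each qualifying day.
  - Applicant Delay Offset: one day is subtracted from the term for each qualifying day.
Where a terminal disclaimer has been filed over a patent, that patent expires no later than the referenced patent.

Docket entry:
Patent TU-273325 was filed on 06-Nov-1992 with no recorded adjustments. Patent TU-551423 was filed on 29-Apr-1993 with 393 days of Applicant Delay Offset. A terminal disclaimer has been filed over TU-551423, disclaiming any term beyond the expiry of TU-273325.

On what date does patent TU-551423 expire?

Natural term of TU-551423:
  Base: filing + 24 years → 29 April 2017.
  Applicant Delay Offset: −393 days → 1 April 2016.
Expiry of referenced patent TU-273325:
  Base: filing + 24 years → 6 November 2016.
Terminal disclaimer: TU-551423 expires on the earlier of 1 April 2016 and 6 November 2016.

April 1, 2016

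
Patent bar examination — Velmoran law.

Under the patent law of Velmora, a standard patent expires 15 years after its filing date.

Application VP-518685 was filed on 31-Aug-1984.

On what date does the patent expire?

August 31, 1999

Filing date + 15 years → 31 August 1999.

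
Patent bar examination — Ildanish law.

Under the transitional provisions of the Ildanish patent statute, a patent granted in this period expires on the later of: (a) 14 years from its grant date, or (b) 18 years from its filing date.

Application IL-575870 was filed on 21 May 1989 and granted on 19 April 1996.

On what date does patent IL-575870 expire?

(a) grant + 14 years → 19 April 2010.
(b) filing + 18 years → 21 May 2007.
Later of the two: 19 April 2010.

April 19, 2010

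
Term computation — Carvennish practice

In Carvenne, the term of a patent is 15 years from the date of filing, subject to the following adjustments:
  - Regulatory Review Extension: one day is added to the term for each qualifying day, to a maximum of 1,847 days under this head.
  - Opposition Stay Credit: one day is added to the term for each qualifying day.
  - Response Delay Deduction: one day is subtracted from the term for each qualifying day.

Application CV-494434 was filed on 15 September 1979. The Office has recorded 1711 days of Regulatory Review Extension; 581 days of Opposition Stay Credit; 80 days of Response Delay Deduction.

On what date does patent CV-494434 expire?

Base term: filing date + 15 years → 15 September 1994.
Regulatory Review Extension: 1711 days (within the 1847-day cap) → +1711 days → 23 May 1999.
Opposition Stay Credit: +581 days → 24 December 2000.
Response Delay Deduction: −80 days → 5 October 2000.

2000-10-05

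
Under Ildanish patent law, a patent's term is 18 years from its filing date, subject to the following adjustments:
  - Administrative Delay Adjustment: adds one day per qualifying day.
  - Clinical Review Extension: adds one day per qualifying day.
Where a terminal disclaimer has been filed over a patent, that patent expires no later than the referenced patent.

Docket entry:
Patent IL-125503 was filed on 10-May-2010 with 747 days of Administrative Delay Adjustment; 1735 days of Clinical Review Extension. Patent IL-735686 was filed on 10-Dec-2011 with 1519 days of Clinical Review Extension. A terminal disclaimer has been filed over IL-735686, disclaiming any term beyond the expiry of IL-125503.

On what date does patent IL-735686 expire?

February 6, 2034

Natural term of IL-735686:
  Base: filing + 18 years → 10 December 2029.
  Clinical Review Extension: +1519 days → 6 February 2034.
Expiry of referenced patent IL-125503:
  Base: filing + 18 years → 10 May 2028.
  Administrative Delay Adjustment: +747 days → 27 May 2030.
  Clinical Review Extension: +1735 days → 25 February 2035.
Terminal disclaimer: IL-735686 expires on the earlier of 6 February 2034 and 25 February 2035.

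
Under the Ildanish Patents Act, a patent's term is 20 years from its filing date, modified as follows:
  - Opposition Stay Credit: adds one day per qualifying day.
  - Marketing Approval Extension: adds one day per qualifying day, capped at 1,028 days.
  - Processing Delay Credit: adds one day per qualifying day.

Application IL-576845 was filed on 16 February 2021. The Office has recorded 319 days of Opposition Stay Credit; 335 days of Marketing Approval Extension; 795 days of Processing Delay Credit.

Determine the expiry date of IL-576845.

Base term: filing date + 20 years → 16 February 2041.
Opposition Stay Credit: +319 days → 1 January 2042.
Marketing Approval Extension: 335 days (within the 1028-day cap) → +335 days → 2 December 2042.
Processing Delay Credit: +795 days → 4 February 2045.

February 4, 2045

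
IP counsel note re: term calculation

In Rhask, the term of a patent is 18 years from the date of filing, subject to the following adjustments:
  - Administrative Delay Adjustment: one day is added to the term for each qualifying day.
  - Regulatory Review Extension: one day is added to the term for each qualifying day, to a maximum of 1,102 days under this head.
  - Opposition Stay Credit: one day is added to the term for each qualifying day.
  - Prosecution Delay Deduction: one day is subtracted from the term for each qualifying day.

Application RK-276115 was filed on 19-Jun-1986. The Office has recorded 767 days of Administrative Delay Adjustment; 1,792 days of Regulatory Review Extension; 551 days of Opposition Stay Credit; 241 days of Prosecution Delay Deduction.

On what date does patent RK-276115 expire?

June 7, 2010

Base term: filing date + 18 years → 19 June 2004.
Administrative Delay Adjustment: +767 days → 26 July 2006.
Regulatory Review Extension: 1792 days claimed exceeds the 1102-day cap, so +1102 days → 1 August 2009.
Opposition Stay Credit: +551 days → 3 February 2011.
Prosecution Delay Deduction: −241 days → 7 June 2010.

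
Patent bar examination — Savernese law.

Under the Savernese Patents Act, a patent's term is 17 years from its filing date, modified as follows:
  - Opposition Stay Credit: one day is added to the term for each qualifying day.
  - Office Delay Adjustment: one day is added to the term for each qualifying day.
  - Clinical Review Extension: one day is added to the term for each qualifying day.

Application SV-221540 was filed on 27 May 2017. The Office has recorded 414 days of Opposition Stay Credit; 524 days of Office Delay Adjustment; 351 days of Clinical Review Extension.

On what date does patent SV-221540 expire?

December 6, 2037

Base term: filing date + 17 years → 27 May 2034.
Opposition Stay Credit: +414 days → 15 July 2035.
Office Delay Adjustment: +524 days → 20 December 2036.
Clinical Review Extension: +351 days → 6 December 2037.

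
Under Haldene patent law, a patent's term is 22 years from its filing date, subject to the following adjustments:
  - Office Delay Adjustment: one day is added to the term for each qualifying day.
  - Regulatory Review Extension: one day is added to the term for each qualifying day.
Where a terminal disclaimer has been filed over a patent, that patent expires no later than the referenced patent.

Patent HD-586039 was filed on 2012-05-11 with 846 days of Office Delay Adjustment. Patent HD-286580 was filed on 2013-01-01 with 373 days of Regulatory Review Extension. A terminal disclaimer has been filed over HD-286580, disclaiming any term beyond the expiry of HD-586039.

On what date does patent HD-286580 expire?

Natural term of HD-286580:
  Base: filing + 22 years → 1 January 2035.
  Regulatory Review Extension: +373 days → 9 January 2036.
Expiry of referenced patent HD-586039:
  Base: filing + 22 years → 11 May 2034.
  Office Delay Adjustment: +846 days → 3 September 2036.
Terminal disclaimer: HD-286580 expires on the earlier of 9 January 2036 and 3 September 2036.

2036-01-09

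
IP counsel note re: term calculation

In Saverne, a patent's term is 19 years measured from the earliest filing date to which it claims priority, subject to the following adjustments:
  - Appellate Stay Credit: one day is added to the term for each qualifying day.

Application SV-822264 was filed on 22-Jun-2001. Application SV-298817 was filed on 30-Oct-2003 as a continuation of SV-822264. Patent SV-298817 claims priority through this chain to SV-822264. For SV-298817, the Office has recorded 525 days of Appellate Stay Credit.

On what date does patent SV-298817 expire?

2021-11-29

Earliest priority filing: 22 June 2001.
Base term: 22 June 2001 + 19 years → 22 June 2020.
Appellate Stay Credit: +525 days → 29 November 2021.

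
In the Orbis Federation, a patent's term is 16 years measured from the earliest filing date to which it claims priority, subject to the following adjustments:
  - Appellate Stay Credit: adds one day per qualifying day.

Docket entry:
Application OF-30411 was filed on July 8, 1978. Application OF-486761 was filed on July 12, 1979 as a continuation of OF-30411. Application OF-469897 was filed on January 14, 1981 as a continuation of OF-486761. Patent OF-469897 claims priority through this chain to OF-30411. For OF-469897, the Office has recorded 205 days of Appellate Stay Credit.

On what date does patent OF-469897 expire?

January 29, 1995

Earliest priority filing: 8 July 1978.
Base term: 8 July 1978 + 16 years → 8 July 1994.
Appellate Stay Credit: +205 days → 29 January 1995.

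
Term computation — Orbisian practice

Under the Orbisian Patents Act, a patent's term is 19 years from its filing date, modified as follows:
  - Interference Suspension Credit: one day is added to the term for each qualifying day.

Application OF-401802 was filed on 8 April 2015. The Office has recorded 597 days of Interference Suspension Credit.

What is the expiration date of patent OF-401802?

Base term: filing date + 19 years → 8 April 2034.
Interference Suspension Credit: +597 days → 26 November 2035.

2035-11-26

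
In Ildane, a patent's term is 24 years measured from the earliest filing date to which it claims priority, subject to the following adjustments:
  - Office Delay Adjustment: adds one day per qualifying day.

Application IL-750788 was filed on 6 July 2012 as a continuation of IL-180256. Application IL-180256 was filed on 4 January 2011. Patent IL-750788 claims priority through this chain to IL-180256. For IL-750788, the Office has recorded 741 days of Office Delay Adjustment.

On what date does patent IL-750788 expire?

Earliest priority filing: 4 January 2011.
Base term: 4 January 2011 + 24 years → 4 January 2035.
Office Delay Adjustment: +741 days → 14 January 2037.

January 14, 2037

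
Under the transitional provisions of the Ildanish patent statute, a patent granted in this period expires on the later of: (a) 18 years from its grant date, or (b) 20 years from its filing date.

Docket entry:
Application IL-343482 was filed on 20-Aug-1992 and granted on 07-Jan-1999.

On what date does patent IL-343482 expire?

(a) grant + 18 years → 7 January 2017.
(b) filing + 20 years → 20 August 2012.
Later of the two: 7 January 2017.

January 7, 2017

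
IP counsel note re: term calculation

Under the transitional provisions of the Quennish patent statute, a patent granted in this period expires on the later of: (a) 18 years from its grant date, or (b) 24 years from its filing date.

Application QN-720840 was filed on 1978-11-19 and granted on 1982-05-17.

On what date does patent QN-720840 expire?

(a) grant + 18 years → 17 May 2000.
(b) filing + 24 years → 19 November 2002.
Later of the two: 19 November 2002.

November 19, 2002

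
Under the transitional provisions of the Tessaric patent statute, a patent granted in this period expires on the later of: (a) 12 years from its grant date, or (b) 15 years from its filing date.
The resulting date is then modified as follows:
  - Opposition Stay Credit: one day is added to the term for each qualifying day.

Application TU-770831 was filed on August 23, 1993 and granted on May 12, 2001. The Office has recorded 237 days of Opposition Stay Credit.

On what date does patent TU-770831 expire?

2014-01-04

(a) grant + 12 years → 12 May 2013.
(b) filing + 15 years → 23 August 2008.
Later of the two: 12 May 2013.
Opposition Stay Credit: +237 days → 4 January 2014.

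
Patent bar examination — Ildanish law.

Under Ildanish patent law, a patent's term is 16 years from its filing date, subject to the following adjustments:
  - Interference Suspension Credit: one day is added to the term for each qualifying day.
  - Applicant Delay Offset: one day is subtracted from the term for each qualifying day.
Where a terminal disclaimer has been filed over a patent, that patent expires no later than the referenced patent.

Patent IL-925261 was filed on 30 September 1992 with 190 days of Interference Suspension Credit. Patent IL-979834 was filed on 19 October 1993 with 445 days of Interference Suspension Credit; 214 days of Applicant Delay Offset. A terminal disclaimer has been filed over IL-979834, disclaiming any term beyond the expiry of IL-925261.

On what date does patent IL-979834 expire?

2009-04-08

Natural term of IL-979834:
  Base: filing + 16 years → 19 October 2009.
  Interference Suspension Credit: +445 days → 7 January 2011.
  Applicant Delay Offset: −214 days → 7 June 2010.
Expiry of referenced patent IL-925261:
  Base: filing + 16 years → 30 September 2008.
  Interference Suspension Credit: +190 days → 8 April 2009.
Terminal disclaimer: IL-979834 expires on the earlier of 7 June 2010 and 8 April 2009.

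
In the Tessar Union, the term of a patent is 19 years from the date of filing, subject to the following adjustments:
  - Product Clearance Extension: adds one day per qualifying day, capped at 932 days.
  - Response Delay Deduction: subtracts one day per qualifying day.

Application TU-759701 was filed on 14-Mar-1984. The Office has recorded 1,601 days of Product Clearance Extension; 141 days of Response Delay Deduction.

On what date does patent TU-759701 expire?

Base term: filing date + 19 years → 14 March 2003.
Product Clearance Extension: 1601 days claimed exceeds the 932-day cap, so +932 days → 1 October 2005.
Response Delay Deduction: −141 days → 13 May 2005.

2005-05-13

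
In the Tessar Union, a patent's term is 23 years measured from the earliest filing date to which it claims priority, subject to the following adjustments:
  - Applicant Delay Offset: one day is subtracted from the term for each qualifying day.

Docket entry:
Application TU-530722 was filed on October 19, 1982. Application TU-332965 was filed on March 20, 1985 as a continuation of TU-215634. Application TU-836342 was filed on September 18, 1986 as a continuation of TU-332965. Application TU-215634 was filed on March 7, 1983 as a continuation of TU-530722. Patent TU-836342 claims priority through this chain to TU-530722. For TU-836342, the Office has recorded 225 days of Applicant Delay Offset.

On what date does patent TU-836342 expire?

Earliest priority filing: 19 October 1982.
Base term: 19 October 1982 + 23 years → 19 October 2005.
Applicant Delay Offset: −225 days → 8 March 2005.

March 8, 2005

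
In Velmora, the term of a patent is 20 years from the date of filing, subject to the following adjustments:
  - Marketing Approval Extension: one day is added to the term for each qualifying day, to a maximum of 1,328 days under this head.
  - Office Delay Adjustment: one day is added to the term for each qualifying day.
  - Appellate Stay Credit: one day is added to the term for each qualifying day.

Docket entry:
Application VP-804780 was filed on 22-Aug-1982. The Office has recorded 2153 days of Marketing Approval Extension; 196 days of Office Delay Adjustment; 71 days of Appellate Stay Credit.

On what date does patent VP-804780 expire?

Base term: filing date + 20 years → 22 August 2002.
Marketing Approval Extension: 2153 days claimed exceeds the 1328-day cap, so +1328 days → 11 April 2006.
Office Delay Adjustment: +196 days → 24 October 2006.
Appellate Stay Credit: +71 days → 3 January 2007.

2007-01-03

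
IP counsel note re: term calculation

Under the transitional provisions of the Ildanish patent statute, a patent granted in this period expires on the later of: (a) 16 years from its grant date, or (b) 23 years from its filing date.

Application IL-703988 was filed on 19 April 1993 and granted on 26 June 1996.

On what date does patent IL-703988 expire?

April 19, 2016

(a) grant + 16 years → 26 June 2012.
(b) filing + 23 years → 19 April 2016.
Later of the two: 19 April 2016.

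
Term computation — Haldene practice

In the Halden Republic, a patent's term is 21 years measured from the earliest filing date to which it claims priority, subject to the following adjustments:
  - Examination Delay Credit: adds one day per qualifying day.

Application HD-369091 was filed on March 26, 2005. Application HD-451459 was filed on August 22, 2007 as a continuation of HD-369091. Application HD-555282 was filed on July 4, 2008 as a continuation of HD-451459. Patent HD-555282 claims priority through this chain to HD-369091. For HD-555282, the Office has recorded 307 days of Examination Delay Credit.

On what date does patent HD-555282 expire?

Earliest priority filing: 26 March 2005.
Base term: 26 March 2005 + 21 years → 26 March 2026.
Examination Delay Credit: +307 days → 27 January 2027.

2027-01-27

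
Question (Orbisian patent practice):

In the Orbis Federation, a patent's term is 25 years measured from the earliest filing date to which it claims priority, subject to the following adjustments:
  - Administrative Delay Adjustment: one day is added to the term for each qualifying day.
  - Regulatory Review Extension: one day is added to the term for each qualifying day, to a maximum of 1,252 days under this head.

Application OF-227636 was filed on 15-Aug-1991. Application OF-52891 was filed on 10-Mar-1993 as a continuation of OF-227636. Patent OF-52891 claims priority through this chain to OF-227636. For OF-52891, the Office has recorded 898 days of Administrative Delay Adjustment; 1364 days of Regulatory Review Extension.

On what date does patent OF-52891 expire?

Earliest priority filing: 15 August 1991.
Base term: 15 August 1991 + 25 years → 15 August 2016.
Administrative Delay Adjustment: +898 days → 30 January 2019.
Regulatory Review Extension: 1364 days claimed exceeds the 1252-day cap, so +1252 days → 5 July 2022.

2022-07-05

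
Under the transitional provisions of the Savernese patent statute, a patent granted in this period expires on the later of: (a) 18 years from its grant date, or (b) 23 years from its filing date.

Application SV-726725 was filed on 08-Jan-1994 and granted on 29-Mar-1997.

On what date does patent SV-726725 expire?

January 8, 2017

(a) grant + 18 years → 29 March 2015.
(b) filing + 23 years → 8 January 2017.
Later of the two: 8 January 2017.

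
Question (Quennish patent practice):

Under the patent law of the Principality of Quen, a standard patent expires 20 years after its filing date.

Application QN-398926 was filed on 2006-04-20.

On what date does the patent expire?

April 20, 2026

Filing date + 20 years → 20 April 2026.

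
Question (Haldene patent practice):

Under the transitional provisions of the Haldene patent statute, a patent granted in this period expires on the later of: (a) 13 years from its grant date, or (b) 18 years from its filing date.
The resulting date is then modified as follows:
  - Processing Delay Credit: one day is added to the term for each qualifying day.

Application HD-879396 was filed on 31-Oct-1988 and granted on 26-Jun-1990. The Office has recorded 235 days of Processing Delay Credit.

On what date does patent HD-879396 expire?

(a) grant + 13 years → 26 June 2003.
(b) filing + 18 years → 31 October 2006.
Later of the two: 31 October 2006.
Processing Delay Credit: +235 days → 23 June 2007.

2007-06-23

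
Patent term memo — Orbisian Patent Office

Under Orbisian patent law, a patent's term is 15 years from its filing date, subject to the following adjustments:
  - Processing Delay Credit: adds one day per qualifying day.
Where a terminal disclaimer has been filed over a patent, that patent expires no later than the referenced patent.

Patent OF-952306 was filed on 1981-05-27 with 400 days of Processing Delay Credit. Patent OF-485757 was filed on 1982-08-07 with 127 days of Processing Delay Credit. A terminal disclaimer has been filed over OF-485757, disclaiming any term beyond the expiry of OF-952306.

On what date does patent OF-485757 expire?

Natural term of OF-485757:
  Base: filing + 15 years → 7 August 1997.
  Processing Delay Credit: +127 days → 12 December 1997.
Expiry of referenced patent OF-952306:
  Base: filing + 15 years → 27 May 1996.
  Processing Delay Credit: +400 days → 1 July 1997.
Terminal disclaimer: OF-485757 expires on the earlier of 12 December 1997 and 1 July 1997.

1997-07-01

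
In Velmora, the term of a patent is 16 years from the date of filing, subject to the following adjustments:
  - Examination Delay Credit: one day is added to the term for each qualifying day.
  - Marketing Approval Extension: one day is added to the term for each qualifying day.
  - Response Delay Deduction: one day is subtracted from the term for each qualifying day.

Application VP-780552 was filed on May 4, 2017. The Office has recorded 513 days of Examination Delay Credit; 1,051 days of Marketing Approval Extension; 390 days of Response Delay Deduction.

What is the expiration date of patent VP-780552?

Base term: filing date + 16 years → 4 May 2033.
Examination Delay Credit: +513 days → 29 September 2034.
Marketing Approval Extension: +1051 days → 15 August 2037.
Response Delay Deduction: −390 days → 21 July 2036.

July 21, 2036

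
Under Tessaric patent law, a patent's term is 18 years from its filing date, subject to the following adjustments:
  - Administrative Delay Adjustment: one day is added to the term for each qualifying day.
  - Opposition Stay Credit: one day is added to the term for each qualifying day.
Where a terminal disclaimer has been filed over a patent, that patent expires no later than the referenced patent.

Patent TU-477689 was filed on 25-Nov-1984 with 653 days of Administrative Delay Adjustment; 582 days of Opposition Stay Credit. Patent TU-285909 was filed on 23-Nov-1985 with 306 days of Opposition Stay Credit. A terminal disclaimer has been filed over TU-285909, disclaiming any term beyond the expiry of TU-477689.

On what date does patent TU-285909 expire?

Natural term of TU-285909:
  Base: filing + 18 years → 23 November 2003.
  Opposition Stay Credit: +306 days → 24 September 2004.
Expiry of referenced patent TU-477689:
  Base: filing + 18 years → 25 November 2002.
  Administrative Delay Adjustment: +653 days → 8 September 2004.
  Opposition Stay Credit: +582 days → 13 April 2006.
Terminal disclaimer: TU-285909 expires on the earlier of 24 September 2004 and 13 April 2006.

September 24, 2004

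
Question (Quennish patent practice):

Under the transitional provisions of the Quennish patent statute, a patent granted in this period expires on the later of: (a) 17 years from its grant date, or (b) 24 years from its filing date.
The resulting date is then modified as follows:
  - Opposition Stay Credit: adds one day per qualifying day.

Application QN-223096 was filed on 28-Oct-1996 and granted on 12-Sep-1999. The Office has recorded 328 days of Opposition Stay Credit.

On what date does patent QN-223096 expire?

(a) grant + 17 years → 12 September 2016.
(b) filing + 24 years → 28 October 2020.
Later of the two: 28 October 2020.
Opposition Stay Credit: +328 days → 21 September 2021.

September 21, 2021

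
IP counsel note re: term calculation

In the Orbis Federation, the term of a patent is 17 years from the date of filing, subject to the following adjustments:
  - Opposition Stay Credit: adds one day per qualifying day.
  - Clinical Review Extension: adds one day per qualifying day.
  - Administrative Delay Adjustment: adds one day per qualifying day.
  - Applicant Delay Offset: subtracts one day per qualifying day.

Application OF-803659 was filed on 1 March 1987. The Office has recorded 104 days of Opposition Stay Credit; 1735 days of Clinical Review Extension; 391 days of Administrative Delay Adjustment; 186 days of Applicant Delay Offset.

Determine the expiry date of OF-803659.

2009-10-05

Base term: filing date + 17 years → 1 March 2004.
Opposition Stay Credit: +104 days → 13 June 2004.
Clinical Review Extension: +1735 days → 14 March 2009.
Administrative Delay Adjustment: +391 days → 9 April 2010.
Applicant Delay Offset: −186 days → 5 October 2009.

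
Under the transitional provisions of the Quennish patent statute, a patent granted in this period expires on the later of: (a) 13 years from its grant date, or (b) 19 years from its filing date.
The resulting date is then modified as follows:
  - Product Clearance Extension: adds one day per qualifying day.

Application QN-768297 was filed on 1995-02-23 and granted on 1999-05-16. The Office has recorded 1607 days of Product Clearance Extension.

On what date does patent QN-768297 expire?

2018-07-19

(a) grant + 13 years → 16 May 2012.
(b) filing + 19 years → 23 February 2014.
Later of the two: 23 February 2014.
Product Clearance Extension: +1607 days → 19 July 2018.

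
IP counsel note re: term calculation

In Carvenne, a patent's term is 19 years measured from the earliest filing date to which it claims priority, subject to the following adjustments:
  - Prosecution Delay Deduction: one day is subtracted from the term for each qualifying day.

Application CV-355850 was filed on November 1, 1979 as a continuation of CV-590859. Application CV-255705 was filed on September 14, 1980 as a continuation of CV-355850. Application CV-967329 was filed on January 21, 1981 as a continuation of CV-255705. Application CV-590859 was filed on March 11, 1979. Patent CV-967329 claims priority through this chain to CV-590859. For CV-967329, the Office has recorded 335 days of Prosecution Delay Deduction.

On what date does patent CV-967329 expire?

Earliest priority filing: 11 March 1979.
Base term: 11 March 1979 + 19 years → 11 March 1998.
Prosecution Delay Deduction: −335 days → 10 April 1997.

April 10, 1997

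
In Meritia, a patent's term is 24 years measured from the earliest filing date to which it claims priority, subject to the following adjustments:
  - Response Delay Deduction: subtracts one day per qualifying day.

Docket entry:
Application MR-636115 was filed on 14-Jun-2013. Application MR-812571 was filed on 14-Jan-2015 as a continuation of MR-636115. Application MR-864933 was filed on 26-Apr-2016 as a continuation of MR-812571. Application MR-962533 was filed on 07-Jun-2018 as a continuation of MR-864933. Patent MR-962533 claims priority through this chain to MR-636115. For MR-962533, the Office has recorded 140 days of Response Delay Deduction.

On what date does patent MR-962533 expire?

2037-01-25

Earliest priority filing: 14 June 2013.
Base term: 14 June 2013 + 24 years → 14 June 2037.
Response Delay Deduction: −140 days → 25 January 2037.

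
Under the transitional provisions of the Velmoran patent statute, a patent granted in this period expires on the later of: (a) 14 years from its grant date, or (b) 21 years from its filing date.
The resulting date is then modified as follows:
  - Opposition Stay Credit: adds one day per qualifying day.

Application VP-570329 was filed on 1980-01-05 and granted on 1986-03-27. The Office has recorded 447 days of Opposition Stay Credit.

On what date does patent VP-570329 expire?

(a) grant + 14 years → 27 March 2000.
(b) filing + 21 years → 5 January 2001.
Later of the two: 5 January 2001.
Opposition Stay Credit: +447 days → 28 March 2002.

2002-03-28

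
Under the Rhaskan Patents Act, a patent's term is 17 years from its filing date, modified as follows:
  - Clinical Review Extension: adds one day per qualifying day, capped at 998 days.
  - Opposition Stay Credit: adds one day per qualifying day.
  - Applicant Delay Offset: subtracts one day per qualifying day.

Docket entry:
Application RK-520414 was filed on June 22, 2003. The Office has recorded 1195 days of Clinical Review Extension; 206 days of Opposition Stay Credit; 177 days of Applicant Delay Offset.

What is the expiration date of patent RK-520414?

Base term: filing date + 17 years → 22 June 2020.
Clinical Review Extension: 1195 days claimed exceeds the 998-day cap, so +998 days → 17 March 2023.
Opposition Stay Credit: +206 days → 9 October 2023.
Applicant Delay Offset: −177 days → 15 April 2023.

2023-04-15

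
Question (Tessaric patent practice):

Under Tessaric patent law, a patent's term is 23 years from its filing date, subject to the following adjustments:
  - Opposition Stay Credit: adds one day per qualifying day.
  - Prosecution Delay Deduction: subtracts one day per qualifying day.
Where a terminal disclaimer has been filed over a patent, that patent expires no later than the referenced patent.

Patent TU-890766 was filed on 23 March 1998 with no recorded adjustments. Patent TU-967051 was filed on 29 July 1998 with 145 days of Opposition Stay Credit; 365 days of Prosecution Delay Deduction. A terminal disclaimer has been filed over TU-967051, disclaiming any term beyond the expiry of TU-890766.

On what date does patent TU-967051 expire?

Natural term of TU-967051:
  Base: filing + 23 years → 29 July 2021.
  Opposition Stay Credit: +145 days → 21 December 2021.
  Prosecution Delay Deduction: −365 days → 21 December 2020.
Expiry of referenced patent TU-890766:
  Base: filing + 23 years → 23 March 2021.
Terminal disclaimer: TU-967051 expires on the earlier of 21 December 2020 and 23 March 2021.

2020-12-21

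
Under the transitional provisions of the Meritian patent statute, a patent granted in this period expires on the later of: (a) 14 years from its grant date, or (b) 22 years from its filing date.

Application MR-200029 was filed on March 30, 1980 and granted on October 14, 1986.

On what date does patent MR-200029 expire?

(a) grant + 14 years → 14 October 2000.
(b) filing + 22 years → 30 March 2002.
Later of the two: 30 March 2002.

March 30, 2002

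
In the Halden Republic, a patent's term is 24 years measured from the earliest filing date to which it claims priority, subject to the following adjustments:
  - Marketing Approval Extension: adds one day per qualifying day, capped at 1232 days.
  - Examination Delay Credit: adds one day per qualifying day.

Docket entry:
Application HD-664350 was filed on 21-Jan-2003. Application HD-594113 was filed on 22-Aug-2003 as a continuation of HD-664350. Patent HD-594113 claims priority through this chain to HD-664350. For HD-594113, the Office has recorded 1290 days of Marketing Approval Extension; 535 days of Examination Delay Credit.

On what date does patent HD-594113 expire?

November 23, 2031

Earliest priority filing: 21 January 2003.
Base term: 21 January 2003 + 24 years → 21 January 2027.
Marketing Approval Extension: 1290 days claimed exceeds the 1232-day cap, so +1232 days → 6 June 2030.
Examination Delay Credit: +535 days → 23 November 2031.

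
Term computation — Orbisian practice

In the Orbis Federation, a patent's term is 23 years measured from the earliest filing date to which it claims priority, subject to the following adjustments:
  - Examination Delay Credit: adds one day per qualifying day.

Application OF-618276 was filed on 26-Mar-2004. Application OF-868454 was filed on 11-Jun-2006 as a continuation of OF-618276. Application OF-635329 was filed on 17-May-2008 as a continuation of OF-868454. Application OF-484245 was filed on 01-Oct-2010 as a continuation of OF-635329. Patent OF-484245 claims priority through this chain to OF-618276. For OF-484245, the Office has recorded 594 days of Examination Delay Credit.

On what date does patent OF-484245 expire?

Earliest priority filing: 26 March 2004.
Base term: 26 March 2004 + 23 years → 26 March 2027.
Examination Delay Credit: +594 days → 9 November 2028.

November 9, 2028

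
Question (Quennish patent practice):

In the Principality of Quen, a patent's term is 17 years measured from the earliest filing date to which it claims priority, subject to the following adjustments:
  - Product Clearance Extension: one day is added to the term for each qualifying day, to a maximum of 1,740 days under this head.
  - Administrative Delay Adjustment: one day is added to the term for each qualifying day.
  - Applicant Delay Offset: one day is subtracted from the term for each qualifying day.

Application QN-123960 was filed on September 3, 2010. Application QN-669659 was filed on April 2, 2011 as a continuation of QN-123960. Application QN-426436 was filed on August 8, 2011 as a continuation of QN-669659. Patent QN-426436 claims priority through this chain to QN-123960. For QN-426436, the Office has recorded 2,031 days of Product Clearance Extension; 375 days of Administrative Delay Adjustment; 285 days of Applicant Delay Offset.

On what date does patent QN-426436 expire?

September 6, 2032

Earliest priority filing: 3 September 2010.
Base term: 3 September 2010 + 17 years → 3 September 2027.
Product Clearance Extension: 2031 days claimed exceeds the 1740-day cap, so +1740 days → 8 June 2032.
Administrative Delay Adjustment: +375 days → 18 June 2033.
Applicant Delay Offset: −285 days → 6 September 2032.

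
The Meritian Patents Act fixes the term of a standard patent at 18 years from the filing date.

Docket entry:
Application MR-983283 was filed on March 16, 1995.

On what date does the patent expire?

Filing date + 18 years → 16 March 2013.

March 16, 2013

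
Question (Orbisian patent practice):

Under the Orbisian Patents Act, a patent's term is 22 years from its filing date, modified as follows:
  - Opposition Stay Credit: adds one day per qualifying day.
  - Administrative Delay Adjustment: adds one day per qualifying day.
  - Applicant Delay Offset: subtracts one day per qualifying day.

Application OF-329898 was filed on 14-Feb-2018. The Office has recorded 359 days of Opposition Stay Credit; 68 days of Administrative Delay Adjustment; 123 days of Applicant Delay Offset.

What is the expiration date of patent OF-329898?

Base term: filing date + 22 years → 14 February 2040.
Opposition Stay Credit: +359 days → 7 February 2041.
Administrative Delay Adjustment: +68 days → 16 April 2041.
Applicant Delay Offset: −123 days → 14 December 2040.

December 14, 2040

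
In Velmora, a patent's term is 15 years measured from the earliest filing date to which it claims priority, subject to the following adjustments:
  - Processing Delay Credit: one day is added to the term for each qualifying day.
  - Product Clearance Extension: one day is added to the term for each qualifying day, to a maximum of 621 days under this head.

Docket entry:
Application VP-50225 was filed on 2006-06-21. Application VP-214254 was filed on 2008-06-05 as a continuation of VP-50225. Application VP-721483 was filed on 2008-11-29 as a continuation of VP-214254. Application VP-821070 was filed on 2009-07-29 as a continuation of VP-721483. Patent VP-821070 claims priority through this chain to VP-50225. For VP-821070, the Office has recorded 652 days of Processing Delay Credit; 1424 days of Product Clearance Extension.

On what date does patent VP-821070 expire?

Earliest priority filing: 21 June 2006.
Base term: 21 June 2006 + 15 years → 21 June 2021.
Processing Delay Credit: +652 days → 4 April 2023.
Product Clearance Extension: 1424 days claimed exceeds the 621-day cap, so +621 days → 15 December 2024.

December 15, 2024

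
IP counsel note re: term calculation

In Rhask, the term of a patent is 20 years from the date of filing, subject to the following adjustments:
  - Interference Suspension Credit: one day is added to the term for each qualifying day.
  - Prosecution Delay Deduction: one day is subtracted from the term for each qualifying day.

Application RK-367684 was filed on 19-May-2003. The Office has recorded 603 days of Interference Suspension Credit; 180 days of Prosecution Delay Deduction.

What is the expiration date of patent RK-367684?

2024-07-15

Base term: filing date + 20 years → 19 May 2023.
Interference Suspension Credit: +603 days → 11 January 2025.
Prosecution Delay Deduction: −180 days → 15 July 2024.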